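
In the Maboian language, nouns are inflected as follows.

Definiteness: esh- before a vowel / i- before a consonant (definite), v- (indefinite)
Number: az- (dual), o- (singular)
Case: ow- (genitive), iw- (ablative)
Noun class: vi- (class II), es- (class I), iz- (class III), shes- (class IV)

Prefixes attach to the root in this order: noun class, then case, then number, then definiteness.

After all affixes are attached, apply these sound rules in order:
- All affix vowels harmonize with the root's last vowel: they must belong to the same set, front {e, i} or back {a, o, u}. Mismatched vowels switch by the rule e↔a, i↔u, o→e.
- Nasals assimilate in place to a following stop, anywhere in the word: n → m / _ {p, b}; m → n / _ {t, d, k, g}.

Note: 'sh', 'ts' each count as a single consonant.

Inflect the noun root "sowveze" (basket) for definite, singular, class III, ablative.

esheiwizsowveze

Attach noun class class III iz- → izsowveze.
Attach case ablative iw- → iwizsowveze.
Attach number singular o- → oiwizsowveze.
Attach definiteness definite esh- (before vowel 'o') → eshoiwizsowveze.
Apply vowel harmony: eshoiwizsowveze → esheiwizsowveze.
Nasal assimilation: no change.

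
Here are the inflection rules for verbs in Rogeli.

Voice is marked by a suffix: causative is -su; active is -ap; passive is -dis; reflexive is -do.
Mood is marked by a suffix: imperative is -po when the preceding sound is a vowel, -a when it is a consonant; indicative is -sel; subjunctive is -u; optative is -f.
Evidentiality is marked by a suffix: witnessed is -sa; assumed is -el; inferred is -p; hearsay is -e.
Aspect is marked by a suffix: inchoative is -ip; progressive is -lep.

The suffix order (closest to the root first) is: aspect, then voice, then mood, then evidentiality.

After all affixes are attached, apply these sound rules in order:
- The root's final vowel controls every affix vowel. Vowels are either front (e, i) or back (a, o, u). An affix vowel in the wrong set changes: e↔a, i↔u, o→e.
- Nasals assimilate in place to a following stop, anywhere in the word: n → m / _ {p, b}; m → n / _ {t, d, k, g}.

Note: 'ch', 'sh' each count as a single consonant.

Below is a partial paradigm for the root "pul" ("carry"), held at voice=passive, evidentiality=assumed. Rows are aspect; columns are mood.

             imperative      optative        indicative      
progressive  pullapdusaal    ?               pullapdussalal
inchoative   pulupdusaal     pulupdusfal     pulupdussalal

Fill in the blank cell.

pullapdusfal

Attach aspect progressive -lep → pullep.
Attach voice passive -dis → pullepdis.
Attach mood optative -f → pullepdisf.
Attach evidentiality assumed -el → pullepdisfel.
Apply vowel harmony: pullepdisfel → pullapdusfal.
Nasal assimilation: no change.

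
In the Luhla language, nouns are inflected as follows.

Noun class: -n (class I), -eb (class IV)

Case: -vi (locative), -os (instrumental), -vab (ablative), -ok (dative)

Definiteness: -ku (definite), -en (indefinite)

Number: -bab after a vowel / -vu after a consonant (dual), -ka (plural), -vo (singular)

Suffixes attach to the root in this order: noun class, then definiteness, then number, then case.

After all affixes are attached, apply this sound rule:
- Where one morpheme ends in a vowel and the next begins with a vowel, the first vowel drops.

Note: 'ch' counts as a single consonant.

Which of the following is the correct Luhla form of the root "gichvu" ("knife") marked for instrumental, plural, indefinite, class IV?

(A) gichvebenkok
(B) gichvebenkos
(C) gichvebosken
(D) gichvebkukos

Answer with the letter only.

B

Attach noun class class IV -eb → gichvueb.
Attach definiteness indefinite -en → gichvueben.
Attach number plural -ka → gichvuebenka.
Attach case instrumental -os → gichvuebenkaos.
Apply vowel deletion: gichvuebenkaos → gichvebenkos.
So the correct form is gichvebenkos, option (B).
(C) gichvebosken is wrong: it has the affixes in the wrong order.
(A) gichvebenkok is wrong: it uses dative instead of instrumental for case.
(D) gichvebkukos is wrong: it uses definite instead of indefinite for definiteness.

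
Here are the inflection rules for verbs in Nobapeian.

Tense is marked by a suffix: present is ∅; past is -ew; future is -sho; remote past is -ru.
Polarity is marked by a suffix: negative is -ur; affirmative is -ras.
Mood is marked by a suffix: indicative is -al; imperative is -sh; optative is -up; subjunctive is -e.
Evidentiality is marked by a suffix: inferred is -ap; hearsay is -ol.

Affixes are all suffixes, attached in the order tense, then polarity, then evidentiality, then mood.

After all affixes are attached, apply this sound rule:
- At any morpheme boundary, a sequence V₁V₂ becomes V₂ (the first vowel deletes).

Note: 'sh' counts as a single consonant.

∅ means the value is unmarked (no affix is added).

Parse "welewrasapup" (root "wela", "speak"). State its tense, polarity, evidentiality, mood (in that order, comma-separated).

Segment: wela-ew-ras-ap-up.
tense: -ew → past.
polarity: -ras → affirmative.
evidentiality: -ap → inferred.
mood: -up → optative.

past, affirmative, inferred, optative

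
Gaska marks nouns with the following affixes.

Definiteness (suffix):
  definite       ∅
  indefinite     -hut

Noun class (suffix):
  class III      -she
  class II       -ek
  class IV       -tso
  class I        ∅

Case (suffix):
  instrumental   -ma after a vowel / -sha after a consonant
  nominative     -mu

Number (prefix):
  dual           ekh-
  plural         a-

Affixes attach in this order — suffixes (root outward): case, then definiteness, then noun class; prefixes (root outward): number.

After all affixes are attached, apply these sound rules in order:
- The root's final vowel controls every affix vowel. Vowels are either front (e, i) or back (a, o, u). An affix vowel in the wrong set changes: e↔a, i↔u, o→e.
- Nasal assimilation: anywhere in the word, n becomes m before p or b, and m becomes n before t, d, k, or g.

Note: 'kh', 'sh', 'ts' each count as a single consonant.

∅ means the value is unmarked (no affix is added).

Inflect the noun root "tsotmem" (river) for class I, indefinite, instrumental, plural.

Attach case instrumental -sha (after consonant 'm') → tsotmemsha.
Attach number plural a- → atsotmemsha.
Attach definiteness indefinite -hut → atsotmemshahut.
noun class = class I: zero marking, form stays atsotmemshahut.
Apply vowel harmony: atsotmemshahut → etsotmemshehit.
Nasal assimilation: no change.

etsotmemshehit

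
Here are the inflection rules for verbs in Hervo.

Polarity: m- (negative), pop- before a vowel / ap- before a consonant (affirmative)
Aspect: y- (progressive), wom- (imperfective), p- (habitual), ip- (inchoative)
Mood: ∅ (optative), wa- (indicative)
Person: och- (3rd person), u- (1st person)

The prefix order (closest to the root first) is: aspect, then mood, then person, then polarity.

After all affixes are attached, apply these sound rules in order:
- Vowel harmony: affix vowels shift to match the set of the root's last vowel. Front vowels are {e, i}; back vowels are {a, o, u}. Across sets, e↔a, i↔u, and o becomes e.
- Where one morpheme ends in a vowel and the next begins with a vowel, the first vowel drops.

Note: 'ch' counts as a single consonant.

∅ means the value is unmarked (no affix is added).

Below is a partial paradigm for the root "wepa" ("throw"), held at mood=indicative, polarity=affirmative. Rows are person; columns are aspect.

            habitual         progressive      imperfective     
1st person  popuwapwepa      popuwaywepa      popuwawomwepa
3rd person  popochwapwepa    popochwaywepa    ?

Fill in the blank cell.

popochwawomwepa

Attach aspect imperfective wom- → womwepa.
Attach mood indicative wa- → wawomwepa.
Attach person 3rd person och- → ochwawomwepa.
Attach polarity affirmative pop- (before vowel 'o') → popochwawomwepa.
Vowel harmony: no change.
Vowel deletion: no change.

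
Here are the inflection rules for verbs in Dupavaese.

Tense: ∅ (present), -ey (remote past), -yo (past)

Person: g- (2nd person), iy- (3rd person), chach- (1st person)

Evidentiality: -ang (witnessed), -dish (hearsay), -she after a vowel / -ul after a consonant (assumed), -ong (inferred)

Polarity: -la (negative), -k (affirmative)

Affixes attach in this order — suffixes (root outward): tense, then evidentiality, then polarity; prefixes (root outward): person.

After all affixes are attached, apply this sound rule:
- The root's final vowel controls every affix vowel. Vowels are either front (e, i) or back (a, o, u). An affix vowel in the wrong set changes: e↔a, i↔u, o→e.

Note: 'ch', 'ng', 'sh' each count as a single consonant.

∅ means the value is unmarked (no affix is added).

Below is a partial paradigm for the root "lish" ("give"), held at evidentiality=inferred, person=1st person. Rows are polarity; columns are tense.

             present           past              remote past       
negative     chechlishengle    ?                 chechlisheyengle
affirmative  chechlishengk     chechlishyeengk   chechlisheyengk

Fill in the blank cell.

chechlishyeengle

Attach tense past -yo → lishyo.
Attach evidentiality inferred -ong → lishyoong.
Attach person 1st person chach- → chachlishyoong.
Attach polarity negative -la → chachlishyoongla.
Apply vowel harmony: chachlishyoongla → chechlishyeengle.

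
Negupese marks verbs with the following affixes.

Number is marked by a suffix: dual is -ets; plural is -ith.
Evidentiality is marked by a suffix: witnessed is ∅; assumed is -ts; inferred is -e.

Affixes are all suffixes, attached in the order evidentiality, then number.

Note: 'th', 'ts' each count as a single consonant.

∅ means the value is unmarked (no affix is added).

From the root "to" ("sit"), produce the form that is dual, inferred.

Attach evidentiality inferred -e → toe.
Attach number dual -ets → toeets.

toeets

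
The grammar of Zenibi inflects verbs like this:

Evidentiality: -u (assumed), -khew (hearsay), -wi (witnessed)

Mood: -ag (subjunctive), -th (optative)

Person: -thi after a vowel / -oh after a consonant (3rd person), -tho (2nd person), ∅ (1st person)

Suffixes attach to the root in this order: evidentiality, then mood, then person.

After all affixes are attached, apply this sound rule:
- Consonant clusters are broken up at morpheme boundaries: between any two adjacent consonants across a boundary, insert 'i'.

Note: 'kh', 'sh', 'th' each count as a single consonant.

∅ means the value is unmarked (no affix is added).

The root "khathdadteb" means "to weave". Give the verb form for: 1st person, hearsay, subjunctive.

khathdadtebikhewag

Attach evidentiality hearsay -khew → khathdadtebkhew.
Attach mood subjunctive -ag → khathdadtebkhewag.
person = 1st person: zero marking, form stays khathdadtebkhewag.
Apply epenthesis: khathdadtebkhewag → khathdadtebikhewag.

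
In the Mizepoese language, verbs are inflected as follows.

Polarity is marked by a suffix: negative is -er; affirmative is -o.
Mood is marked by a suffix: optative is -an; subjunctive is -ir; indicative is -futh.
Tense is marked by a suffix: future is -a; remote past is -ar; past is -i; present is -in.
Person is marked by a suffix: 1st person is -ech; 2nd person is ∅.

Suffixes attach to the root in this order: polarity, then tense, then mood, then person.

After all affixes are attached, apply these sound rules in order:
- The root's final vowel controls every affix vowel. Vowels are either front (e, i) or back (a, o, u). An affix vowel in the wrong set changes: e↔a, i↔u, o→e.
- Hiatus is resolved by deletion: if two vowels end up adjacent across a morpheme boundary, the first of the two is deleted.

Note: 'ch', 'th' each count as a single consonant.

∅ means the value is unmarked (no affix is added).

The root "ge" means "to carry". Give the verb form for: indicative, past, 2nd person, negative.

Attach polarity negative -er → geer.
Attach tense past -i → geeri.
Attach mood indicative -futh → geerifuth.
person = 2nd person: zero marking, form stays geerifuth.
Apply vowel harmony: geerifuth → geerifith.
Apply vowel deletion: geerifith → gerifith.

gerifith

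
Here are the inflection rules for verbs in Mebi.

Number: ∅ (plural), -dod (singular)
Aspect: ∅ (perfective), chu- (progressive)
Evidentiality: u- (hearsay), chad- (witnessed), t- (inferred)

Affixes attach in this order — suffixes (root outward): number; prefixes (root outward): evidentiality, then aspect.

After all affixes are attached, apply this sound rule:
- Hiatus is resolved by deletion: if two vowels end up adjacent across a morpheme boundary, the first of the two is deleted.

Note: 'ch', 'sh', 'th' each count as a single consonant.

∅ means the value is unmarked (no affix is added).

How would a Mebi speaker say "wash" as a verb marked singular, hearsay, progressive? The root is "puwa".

Attach number singular -dod → puwadod.
Attach evidentiality hearsay u- → upuwadod.
Attach aspect progressive chu- → chuupuwadod.
Apply vowel deletion: chuupuwadod → chupuwadod.

chupuwadod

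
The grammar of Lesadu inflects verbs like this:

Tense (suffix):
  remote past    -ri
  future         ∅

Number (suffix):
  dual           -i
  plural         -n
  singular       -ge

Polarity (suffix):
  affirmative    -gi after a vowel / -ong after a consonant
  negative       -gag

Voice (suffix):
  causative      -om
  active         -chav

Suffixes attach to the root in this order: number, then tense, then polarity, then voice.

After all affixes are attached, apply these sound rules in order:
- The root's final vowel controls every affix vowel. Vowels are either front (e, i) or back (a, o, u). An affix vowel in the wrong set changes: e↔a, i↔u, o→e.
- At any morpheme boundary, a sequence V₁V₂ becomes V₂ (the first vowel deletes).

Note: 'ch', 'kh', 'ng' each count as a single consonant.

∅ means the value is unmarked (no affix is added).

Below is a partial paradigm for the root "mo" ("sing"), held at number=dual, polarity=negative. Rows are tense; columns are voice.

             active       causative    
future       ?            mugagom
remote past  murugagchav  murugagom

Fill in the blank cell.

Attach number dual -i → moi.
tense = future: zero marking, form stays moi.
Attach polarity negative -gag → moigag.
Attach voice active -chav → moigagchav.
Apply vowel harmony: moigagchav → mougagchav.
Apply vowel deletion: mougagchav → mugagchav.

mugagchav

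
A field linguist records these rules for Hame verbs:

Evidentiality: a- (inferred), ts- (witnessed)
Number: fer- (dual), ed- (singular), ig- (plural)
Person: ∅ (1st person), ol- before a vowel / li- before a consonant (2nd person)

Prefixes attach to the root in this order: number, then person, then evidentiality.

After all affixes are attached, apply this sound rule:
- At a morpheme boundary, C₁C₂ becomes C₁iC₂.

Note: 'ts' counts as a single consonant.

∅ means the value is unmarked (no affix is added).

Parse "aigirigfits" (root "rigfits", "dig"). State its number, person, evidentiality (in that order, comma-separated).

plural, 1st person, inferred

Segment: a-ig-rigfits.
number: ig- → plural.
person: ∅ → 1st person.
evidentiality: a- → inferred.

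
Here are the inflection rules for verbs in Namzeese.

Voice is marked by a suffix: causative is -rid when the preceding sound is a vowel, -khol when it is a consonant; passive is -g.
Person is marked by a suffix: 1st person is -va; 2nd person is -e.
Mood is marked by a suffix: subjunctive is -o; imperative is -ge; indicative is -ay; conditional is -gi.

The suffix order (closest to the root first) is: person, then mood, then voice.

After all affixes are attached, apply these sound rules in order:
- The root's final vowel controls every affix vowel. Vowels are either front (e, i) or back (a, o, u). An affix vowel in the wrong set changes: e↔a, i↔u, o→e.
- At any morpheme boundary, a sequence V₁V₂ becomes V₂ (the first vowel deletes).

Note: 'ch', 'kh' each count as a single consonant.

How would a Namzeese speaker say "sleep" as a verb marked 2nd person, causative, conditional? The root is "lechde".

Attach person 2nd person -e → lechdee.
Attach mood conditional -gi → lechdeegi.
Attach voice causative -rid (after vowel 'i') → lechdeegirid.
Vowel harmony: no change.
Apply vowel deletion: lechdeegirid → lechdegirid.

lechdegirid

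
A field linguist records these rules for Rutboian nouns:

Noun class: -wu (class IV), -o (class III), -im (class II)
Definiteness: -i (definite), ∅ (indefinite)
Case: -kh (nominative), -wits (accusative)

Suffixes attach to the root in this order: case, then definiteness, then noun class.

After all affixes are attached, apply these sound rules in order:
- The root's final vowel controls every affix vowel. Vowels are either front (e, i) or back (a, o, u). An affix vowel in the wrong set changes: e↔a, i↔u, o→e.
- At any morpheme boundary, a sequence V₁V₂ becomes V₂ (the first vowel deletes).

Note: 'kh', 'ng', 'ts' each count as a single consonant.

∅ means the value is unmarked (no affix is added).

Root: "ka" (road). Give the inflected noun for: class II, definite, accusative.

Attach case accusative -wits → kawits.
Attach definiteness definite -i → kawitsi.
Attach noun class class II -im → kawitsiim.
Apply vowel harmony: kawitsiim → kawutsuum.
Apply vowel deletion: kawutsuum → kawutsum.

kawutsum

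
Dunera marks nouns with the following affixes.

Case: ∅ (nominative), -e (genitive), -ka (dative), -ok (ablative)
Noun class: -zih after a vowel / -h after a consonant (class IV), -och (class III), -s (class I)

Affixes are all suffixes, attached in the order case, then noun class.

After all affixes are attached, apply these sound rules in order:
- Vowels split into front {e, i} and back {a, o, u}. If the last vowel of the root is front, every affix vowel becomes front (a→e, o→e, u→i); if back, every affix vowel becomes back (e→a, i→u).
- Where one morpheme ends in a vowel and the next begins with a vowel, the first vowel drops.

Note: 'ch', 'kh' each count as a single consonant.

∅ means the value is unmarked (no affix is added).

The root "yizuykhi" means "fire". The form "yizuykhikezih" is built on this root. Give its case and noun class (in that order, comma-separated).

Segment: yizuykhi-ka-zih.
case: -ka → dative.
noun class: -zih/h → class IV.

dative, class IV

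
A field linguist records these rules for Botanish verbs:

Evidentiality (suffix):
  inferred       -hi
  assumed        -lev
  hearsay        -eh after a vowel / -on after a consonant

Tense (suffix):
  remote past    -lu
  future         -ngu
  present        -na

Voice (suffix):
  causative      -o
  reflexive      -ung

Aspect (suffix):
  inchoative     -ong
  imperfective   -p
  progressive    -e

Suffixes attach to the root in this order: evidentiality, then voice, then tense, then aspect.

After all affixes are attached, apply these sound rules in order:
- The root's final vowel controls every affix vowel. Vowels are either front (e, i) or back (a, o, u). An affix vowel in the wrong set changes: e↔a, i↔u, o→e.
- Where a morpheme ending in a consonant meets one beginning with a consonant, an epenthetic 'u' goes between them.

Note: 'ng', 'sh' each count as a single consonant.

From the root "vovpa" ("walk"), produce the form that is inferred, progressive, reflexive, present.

vovpahuungunaa

Attach evidentiality inferred -hi → vovpahi.
Attach voice reflexive -ung → vovpahiung.
Attach tense present -na → vovpahiungna.
Attach aspect progressive -e → vovpahiungnae.
Apply vowel harmony: vovpahiungnae → vovpahuungnaa.
Apply epenthesis: vovpahuungnaa → vovpahuungunaa.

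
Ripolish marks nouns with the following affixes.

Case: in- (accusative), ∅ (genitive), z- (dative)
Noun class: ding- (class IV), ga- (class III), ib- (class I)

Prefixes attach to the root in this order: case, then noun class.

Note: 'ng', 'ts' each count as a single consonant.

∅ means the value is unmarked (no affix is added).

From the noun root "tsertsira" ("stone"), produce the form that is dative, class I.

Attach case dative z- → ztsertsira.
Attach noun class class I ib- → ibztsertsira.

ibztsertsira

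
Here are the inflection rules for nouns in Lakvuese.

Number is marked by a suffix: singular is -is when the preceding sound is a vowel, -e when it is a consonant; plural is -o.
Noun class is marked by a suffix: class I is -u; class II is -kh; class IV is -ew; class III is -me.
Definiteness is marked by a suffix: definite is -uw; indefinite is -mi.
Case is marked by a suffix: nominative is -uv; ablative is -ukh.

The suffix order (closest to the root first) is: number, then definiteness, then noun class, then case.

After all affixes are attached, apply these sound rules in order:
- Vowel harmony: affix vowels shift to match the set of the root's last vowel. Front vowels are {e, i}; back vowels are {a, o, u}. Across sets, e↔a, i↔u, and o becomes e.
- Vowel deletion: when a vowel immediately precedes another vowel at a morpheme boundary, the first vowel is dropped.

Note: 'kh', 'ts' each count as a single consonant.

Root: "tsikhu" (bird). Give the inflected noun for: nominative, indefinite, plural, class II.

tsikhomukhuv

Attach number plural -o → tsikhuo.
Attach definiteness indefinite -mi → tsikhuomi.
Attach noun class class II -kh → tsikhuomikh.
Attach case nominative -uv → tsikhuomikhuv.
Apply vowel harmony: tsikhuomikhuv → tsikhuomukhuv.
Apply vowel deletion: tsikhuomukhuv → tsikhomukhuv.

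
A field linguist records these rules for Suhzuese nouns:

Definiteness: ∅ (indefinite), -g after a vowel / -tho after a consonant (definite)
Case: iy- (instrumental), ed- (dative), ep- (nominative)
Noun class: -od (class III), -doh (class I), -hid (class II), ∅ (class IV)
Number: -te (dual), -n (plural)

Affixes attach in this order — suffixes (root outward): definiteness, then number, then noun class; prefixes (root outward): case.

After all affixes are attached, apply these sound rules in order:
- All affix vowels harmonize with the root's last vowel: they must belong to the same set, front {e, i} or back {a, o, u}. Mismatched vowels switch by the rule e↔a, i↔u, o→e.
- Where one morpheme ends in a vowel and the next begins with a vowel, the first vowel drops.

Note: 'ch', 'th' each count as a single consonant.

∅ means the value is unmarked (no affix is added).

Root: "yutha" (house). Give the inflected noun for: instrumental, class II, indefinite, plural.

uyyuthanhud

definiteness = indefinite: zero marking, form stays yutha.
Attach number plural -n → yuthan.
Attach case instrumental iy- → iyyuthan.
Attach noun class class II -hid → iyyuthanhid.
Apply vowel harmony: iyyuthanhid → uyyuthanhud.
Vowel deletion: no change.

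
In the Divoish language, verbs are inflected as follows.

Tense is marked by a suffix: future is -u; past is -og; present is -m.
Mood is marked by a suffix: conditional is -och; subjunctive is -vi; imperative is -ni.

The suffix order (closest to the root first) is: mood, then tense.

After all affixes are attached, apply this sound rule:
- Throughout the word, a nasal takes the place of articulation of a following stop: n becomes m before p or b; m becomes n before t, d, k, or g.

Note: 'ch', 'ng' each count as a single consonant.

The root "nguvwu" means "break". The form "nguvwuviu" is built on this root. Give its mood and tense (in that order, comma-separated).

Segment: nguvwu-vi-u.
mood: -vi → subjunctive.
tense: -u → future.

subjunctive, future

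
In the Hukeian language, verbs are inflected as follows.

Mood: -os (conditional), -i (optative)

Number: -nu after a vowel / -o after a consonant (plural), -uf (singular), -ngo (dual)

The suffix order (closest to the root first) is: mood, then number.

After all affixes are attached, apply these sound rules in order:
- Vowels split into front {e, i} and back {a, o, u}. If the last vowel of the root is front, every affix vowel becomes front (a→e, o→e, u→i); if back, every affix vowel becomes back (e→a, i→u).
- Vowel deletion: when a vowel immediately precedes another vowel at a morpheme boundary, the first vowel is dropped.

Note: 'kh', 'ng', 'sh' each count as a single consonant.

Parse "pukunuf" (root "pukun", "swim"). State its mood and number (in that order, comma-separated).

optative, singular

Segment: pukun-i-uf.
mood: -i → optative.
number: -uf → singular.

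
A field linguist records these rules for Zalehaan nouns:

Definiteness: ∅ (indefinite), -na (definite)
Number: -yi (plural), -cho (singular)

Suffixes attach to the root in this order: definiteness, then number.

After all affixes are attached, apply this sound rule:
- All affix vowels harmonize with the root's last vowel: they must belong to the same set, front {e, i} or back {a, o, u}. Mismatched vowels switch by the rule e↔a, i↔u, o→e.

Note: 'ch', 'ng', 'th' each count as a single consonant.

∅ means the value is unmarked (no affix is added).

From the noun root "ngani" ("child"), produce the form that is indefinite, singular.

nganiche

definiteness = indefinite: zero marking, form stays ngani.
Attach number singular -cho → nganicho.
Apply vowel harmony: nganicho → nganiche.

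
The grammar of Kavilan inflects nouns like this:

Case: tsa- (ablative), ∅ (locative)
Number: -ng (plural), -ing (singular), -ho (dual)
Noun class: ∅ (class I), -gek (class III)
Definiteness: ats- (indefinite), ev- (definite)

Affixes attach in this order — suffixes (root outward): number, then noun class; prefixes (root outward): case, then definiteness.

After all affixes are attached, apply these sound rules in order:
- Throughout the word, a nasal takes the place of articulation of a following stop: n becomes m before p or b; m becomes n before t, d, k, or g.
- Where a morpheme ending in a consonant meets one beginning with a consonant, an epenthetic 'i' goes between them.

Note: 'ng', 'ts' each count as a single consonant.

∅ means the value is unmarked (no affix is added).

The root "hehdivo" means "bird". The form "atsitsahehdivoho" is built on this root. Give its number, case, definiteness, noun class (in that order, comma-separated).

Segment: ats-tsa-hehdivo-ho.
number: -ho → dual.
case: tsa- → ablative.
definiteness: ats- → indefinite.
noun class: ∅ → class I.

dual, ablative, indefinite, class I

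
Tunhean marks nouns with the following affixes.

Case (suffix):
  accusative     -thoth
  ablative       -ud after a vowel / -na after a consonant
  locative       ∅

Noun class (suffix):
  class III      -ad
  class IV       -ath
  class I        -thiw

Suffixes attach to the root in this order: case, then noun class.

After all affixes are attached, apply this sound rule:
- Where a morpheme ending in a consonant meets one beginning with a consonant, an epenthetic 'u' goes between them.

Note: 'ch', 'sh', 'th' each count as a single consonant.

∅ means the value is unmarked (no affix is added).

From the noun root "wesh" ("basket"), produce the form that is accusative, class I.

Attach case accusative -thoth → weshthoth.
Attach noun class class I -thiw → weshthoththiw.
Apply epenthesis: weshthoththiw → weshuthothuthiw.

weshuthothuthiw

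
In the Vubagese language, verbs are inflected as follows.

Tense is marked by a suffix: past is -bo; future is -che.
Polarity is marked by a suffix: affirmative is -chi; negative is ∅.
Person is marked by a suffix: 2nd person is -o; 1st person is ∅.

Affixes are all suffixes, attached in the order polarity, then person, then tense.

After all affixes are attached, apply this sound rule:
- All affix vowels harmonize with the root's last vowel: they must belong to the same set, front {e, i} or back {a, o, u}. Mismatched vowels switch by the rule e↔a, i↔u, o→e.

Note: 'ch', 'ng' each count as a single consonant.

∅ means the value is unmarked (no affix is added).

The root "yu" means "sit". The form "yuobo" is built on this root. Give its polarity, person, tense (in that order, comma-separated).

negative, 2nd person, past

Segment: yu-o-bo.
polarity: ∅ → negative.
person: -o → 2nd person.
tense: -bo → past.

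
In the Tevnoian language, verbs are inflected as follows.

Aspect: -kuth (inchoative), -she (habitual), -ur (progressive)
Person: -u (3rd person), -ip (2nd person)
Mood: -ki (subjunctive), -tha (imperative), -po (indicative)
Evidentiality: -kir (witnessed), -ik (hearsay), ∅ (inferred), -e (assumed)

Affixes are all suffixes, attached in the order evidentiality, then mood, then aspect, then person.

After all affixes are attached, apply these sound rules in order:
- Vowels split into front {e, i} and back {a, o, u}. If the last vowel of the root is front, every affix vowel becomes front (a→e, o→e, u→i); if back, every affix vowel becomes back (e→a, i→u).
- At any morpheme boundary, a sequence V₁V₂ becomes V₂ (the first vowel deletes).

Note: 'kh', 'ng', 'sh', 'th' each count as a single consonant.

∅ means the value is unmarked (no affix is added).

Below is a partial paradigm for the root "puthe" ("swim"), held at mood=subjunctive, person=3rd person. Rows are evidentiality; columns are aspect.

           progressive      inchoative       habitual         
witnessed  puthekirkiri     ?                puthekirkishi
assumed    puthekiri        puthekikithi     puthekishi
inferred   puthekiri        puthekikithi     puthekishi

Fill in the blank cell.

puthekirkikithi

Attach evidentiality witnessed -kir → puthekir.
Attach mood subjunctive -ki → puthekirki.
Attach aspect inchoative -kuth → puthekirkikuth.
Attach person 3rd person -u → puthekirkikuthu.
Apply vowel harmony: puthekirkikuthu → puthekirkikithi.
Vowel deletion: no change.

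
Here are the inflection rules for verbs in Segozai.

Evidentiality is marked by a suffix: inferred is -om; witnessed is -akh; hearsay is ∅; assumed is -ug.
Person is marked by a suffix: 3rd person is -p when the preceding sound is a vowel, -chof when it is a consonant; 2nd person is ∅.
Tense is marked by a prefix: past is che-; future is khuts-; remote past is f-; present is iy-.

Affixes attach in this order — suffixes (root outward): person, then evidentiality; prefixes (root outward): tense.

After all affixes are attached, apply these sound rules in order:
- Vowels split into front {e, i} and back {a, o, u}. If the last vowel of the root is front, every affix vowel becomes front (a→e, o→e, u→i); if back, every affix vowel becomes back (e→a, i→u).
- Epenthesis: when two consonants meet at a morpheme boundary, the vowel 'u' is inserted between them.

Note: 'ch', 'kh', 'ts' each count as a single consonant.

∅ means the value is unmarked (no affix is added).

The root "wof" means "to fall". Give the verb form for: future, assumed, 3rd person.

khutsuwofuchofug

Attach person 3rd person -chof (after consonant 'f') → wofchof.
Attach tense future khuts- → khutswofchof.
Attach evidentiality assumed -ug → khutswofchofug.
Vowel harmony: no change.
Apply epenthesis: khutswofchofug → khutsuwofuchofug.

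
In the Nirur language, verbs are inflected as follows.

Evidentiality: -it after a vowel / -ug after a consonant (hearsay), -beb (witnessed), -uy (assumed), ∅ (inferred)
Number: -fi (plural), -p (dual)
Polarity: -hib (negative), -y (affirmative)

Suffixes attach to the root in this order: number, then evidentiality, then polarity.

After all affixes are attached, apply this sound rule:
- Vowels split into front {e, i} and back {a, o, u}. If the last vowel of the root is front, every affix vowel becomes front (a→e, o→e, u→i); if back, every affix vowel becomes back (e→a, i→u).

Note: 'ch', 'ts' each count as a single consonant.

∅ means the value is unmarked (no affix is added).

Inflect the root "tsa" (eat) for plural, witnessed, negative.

Attach number plural -fi → tsafi.
Attach evidentiality witnessed -beb → tsafibeb.
Attach polarity negative -hib → tsafibebhib.
Apply vowel harmony: tsafibebhib → tsafubabhub.

tsafubabhub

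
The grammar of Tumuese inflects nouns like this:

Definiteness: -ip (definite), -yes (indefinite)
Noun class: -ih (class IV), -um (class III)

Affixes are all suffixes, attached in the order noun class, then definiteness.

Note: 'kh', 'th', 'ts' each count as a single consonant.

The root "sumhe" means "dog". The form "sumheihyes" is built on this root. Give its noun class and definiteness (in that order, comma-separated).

class IV, indefinite

Segment: sumhe-ih-yes.
noun class: -ih → class IV.
definiteness: -yes → indefinite.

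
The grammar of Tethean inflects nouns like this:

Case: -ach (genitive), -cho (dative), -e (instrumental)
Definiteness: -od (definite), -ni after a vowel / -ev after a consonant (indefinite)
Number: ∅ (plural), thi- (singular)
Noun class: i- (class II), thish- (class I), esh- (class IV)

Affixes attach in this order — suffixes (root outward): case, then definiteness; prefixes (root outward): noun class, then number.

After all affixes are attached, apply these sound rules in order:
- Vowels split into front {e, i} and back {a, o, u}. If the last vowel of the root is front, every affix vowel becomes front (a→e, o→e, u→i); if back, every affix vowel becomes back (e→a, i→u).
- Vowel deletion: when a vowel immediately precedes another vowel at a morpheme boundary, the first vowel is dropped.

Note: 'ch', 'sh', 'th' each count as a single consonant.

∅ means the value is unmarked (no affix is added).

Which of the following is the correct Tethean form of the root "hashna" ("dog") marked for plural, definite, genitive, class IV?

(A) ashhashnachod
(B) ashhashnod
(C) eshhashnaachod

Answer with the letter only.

Attach case genitive -ach → hashnaach.
Attach definiteness definite -od → hashnaachod.
Attach noun class class IV esh- → eshhashnaachod.
number = plural: zero marking, form stays eshhashnaachod.
Apply vowel harmony: eshhashnaachod → ashhashnaachod.
Apply vowel deletion: ashhashnaachod → ashhashnachod.
So the correct form is ashhashnachod, option (A).
(B) ashhashnod is wrong: it uses instrumental instead of genitive for case.
(C) eshhashnaachod is wrong: it fails to apply the sound rule(s).

A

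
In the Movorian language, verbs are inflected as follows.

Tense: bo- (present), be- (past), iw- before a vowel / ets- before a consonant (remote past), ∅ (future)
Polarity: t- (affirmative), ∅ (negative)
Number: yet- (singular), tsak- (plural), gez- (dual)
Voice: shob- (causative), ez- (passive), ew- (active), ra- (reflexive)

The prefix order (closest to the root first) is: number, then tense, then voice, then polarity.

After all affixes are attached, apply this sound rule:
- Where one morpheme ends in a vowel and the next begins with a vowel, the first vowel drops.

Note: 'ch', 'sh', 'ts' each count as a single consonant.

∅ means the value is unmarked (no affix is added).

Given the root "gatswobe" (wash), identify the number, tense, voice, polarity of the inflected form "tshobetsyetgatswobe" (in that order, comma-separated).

singular, remote past, causative, affirmative

Segment: t-shob-ets-yet-gatswobe.
number: yet- → singular.
tense: iw/ets- → remote past.
voice: shob- → causative.
polarity: t- → affirmative.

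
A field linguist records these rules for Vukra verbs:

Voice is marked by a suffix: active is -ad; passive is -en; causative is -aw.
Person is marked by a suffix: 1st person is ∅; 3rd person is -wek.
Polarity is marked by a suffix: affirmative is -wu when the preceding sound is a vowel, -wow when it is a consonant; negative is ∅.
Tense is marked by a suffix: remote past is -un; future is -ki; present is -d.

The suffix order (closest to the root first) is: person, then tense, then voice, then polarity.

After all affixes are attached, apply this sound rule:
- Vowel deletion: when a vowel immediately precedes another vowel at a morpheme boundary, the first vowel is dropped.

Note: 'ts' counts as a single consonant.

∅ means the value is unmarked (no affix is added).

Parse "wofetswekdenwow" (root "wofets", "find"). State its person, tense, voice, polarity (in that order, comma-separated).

3rd person, present, passive, affirmative

Segment: wofets-wek-d-en-wow.
person: -wek → 3rd person.
tense: -d → present.
voice: -en → passive.
polarity: -wu/wow → affirmative.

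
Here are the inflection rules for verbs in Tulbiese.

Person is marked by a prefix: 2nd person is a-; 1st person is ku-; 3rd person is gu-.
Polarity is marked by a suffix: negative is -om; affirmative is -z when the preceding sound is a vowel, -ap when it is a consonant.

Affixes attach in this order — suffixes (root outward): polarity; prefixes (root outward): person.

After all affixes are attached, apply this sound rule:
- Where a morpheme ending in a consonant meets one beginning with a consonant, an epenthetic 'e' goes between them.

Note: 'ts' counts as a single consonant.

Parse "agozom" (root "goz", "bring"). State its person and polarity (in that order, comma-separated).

Segment: a-goz-om.
person: a- → 2nd person.
polarity: -om → negative.

2nd person, negative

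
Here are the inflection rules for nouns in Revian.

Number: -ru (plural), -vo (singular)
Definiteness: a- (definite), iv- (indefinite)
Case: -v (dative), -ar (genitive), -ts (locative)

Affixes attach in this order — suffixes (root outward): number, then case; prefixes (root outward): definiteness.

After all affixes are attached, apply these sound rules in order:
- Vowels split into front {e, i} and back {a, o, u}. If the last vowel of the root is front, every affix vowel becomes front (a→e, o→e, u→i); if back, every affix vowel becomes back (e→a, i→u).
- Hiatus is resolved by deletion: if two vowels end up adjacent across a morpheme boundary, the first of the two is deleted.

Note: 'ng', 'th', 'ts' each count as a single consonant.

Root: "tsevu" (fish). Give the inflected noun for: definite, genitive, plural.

Attach number plural -ru → tsevuru.
Attach definiteness definite a- → atsevuru.
Attach case genitive -ar → atsevuruar.
Vowel harmony: no change.
Apply vowel deletion: atsevuruar → atsevurar.

atsevurar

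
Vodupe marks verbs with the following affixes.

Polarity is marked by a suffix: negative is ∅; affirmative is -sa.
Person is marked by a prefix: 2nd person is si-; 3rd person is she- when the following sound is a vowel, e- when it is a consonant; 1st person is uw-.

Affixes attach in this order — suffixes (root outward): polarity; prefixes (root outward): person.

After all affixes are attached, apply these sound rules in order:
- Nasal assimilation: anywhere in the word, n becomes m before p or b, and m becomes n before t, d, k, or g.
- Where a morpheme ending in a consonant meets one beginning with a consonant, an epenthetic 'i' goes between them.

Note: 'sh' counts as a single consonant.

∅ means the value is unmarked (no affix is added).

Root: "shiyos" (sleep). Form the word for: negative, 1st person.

polarity = negative: zero marking, form stays shiyos.
Attach person 1st person uw- → uwshiyos.
Nasal assimilation: no change.
Apply epenthesis: uwshiyos → uwishiyos.

uwishiyos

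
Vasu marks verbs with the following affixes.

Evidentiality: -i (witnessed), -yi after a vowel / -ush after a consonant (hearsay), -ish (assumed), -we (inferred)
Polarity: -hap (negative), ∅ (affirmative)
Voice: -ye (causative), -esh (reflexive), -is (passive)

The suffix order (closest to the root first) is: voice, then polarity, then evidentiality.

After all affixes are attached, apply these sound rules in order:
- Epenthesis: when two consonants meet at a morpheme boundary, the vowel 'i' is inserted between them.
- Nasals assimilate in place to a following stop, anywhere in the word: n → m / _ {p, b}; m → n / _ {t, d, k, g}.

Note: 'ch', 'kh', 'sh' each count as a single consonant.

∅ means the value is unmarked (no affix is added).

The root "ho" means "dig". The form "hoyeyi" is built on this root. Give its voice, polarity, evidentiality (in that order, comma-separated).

causative, affirmative, hearsay

Segment: ho-ye-yi.
voice: -ye → causative.
polarity: ∅ → affirmative.
evidentiality: -yi/ush → hearsay.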